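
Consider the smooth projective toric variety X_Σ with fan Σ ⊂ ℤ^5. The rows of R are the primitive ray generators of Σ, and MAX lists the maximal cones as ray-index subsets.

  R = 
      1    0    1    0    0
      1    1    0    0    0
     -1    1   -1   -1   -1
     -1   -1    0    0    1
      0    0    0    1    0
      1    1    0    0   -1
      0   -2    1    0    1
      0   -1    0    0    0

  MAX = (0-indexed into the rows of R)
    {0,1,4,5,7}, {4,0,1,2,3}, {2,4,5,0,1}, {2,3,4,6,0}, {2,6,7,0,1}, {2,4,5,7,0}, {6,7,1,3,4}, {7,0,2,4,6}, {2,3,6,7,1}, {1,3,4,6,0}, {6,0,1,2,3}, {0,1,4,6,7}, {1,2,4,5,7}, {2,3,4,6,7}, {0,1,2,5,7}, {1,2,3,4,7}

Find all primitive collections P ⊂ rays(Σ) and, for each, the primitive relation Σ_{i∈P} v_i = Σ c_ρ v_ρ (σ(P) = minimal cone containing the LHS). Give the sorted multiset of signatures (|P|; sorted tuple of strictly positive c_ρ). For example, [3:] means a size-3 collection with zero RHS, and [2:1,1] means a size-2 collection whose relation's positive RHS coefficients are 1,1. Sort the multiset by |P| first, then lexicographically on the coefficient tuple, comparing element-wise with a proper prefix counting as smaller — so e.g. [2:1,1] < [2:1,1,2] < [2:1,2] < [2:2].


Δ(Σ) — 8 vertices, 5 min non-faces:

  • {3,5}:  v_{3} + v_{5} = 0 — sig = [2:]
  • {5,6}:  v_{5} + v_{6} = v_{0} + v_{7} — sig = [2:1,1]
  • {0,3,7}:  v_{0} + v_{3} + v_{7} = v_{6} — sig = [3:1]
  • {1,2,4,6}:  v_{1} + v_{2} + v_{4} + v_{6} = 0 — sig = [4:]
  • {0,1,2,4,7}:  v_{0} + v_{1} + v_{2} + v_{4} + v_{7} = v_{5} — sig = [5:1]

so the primitive-relation signature multiset is
{ [2:],  [2:1,1],  [3:1],  [4:],  [5:1] }


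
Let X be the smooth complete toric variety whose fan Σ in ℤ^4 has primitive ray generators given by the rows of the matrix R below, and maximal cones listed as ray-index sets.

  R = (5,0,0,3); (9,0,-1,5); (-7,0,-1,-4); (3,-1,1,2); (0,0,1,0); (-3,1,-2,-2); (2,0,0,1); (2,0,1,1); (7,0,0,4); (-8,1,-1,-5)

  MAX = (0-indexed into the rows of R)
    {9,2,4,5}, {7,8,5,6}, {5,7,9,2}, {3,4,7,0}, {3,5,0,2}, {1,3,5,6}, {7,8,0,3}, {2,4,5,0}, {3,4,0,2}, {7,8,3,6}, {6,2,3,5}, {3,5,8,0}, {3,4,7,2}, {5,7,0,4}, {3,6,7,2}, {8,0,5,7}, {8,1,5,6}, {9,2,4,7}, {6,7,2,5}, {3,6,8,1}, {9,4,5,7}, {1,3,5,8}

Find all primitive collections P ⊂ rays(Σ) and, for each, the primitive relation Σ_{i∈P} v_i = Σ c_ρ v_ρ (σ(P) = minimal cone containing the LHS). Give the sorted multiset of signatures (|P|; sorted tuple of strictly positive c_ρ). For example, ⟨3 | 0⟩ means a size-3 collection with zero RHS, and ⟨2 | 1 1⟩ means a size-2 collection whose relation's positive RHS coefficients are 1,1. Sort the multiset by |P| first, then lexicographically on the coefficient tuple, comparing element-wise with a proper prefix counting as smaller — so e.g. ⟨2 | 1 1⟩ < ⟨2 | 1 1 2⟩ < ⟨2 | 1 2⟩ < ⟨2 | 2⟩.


Minimal non-faces — 18 found among 10 rays, 22 max cones:

  P={0,6}:  v_{0} + v_{6} = v_{8}  →  sig = ⟨2 | 1⟩
  P={4,6}:  v_{4} + v_{6} = v_{7}  →  sig = ⟨2 | 1⟩
  P={0,9}:  v_{0} + v_{9} = v_{4} + v_{5}  →  sig = ⟨2 | 1 1⟩
  P={1,4}:  v_{1} + v_{4} = v_{6} + v_{8}  →  sig = ⟨2 | 1 1⟩
  P={2,8}:  v_{2} + v_{8} = v_{3} + v_{5}  →  sig = ⟨2 | 1 1⟩
  P={3,9}:  v_{3} + v_{9} = v_{2} + v_{7}  →  sig = ⟨2 | 1 1⟩
  P={4,8}:  v_{4} + v_{8} = v_{0} + v_{7}  →  sig = ⟨2 | 1 1⟩
  P={8,9}:  v_{8} + v_{9} = v_{5} + v_{7}  →  sig = ⟨2 | 1 1⟩
  P={0,1}:  v_{0} + v_{1} = v_{3} + v_{5} + 2·v_{8}  →  sig = ⟨2 | 1 1 2⟩
  P={6,9}:  v_{6} + v_{9} = v_{2} + v_{5} + 2·v_{7}  →  sig = ⟨2 | 1 1 2⟩
  P={1,7}:  v_{1} + v_{7} = 2·v_{6} + v_{8}  →  sig = ⟨2 | 1 2⟩
  P={1,9}:  v_{1} + v_{9} = v_{5} + 2·v_{6}  →  sig = ⟨2 | 1 2⟩
  P={1,2}:  v_{1} + v_{2} = 2·v_{3} + 2·v_{5} + v_{6}  →  sig = ⟨2 | 1 2 2⟩
  P={0,2,7}:  v_{0} + v_{2} + v_{7} = 0  →  sig = ⟨3 | 0⟩
  P={3,4,5}:  v_{3} + v_{4} + v_{5} = 0  →  sig = ⟨3 | 0⟩
  P={3,5,7}:  v_{3} + v_{5} + v_{7} = v_{6}  →  sig = ⟨3 | 1⟩
  P={2,4,5,7}:  v_{2} + v_{4} + v_{5} + v_{7} = v_{9}  →  sig = ⟨4 | 1⟩
  P={3,5,6,8}:  v_{3} + v_{5} + v_{6} + v_{8} = v_{1}  →  sig = ⟨4 | 1⟩

Hence PRS(X_Σ) =
    |P|=2: 13 collections, coeffs (1), (1), (1,1), (1,1), (1,1), (1,1), (1,1), (1,1), (1,1,2), (1,1,2), (1,2), (1,2), (1,2,2)
    |P|=3: 3 collections, coeffs (), (), (1)
    |P|=4: 2 collections, coeffs (1), (1)


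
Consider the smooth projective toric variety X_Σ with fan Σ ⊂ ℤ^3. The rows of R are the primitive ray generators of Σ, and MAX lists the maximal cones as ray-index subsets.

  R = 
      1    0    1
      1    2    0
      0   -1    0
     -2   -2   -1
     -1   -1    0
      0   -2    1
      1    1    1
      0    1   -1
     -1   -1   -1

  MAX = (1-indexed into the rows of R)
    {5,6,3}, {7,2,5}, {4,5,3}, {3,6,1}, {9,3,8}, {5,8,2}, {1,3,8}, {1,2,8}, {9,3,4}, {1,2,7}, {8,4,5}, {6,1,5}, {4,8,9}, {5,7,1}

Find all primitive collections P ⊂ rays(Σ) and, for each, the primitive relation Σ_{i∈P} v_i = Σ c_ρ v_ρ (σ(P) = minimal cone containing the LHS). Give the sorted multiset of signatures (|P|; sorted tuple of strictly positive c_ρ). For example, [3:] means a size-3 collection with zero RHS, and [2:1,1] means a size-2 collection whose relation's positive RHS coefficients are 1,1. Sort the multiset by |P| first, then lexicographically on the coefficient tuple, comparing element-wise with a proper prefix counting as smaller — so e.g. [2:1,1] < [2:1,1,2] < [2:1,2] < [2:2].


Minimal non-faces — 20 found among 9 rays, 14 max cones:

  {7,9}:  v_{7} + v_{9} = 0  →  sig = [2:]
  {1,9}:  v_{1} + v_{9} = v_{3}  →  sig = [2:1]
  {2,6}:  v_{2} + v_{6} = v_{1}  →  sig = [2:1]
  {2,9}:  v_{2} + v_{9} = v_{8}  →  sig = [2:1]
  {3,7}:  v_{3} + v_{7} = v_{1}  →  sig = [2:1]
  {4,7}:  v_{4} + v_{7} = v_{5}  →  sig = [2:1]
  {5,9}:  v_{5} + v_{9} = v_{4}  →  sig = [2:1]
  {6,8}:  v_{6} + v_{8} = v_{3}  →  sig = [2:1]
  {7,8}:  v_{7} + v_{8} = v_{2}  →  sig = [2:1]
  {1,4}:  v_{1} + v_{4} = v_{3} + v_{5}  →  sig = [2:1,1]
  {2,3}:  v_{2} + v_{3} = v_{1} + v_{8}  →  sig = [2:1,1]
  {2,4}:  v_{2} + v_{4} = v_{5} + v_{8}  →  sig = [2:1,1]
  {6,7}:  v_{6} + v_{7} = 2·v_{1} + v_{5}  →  sig = [2:1,2]
  {6,9}:  v_{6} + v_{9} = 2·v_{3} + v_{5}  →  sig = [2:1,2]
  {4,6}:  v_{4} + v_{6} = 2·v_{3} + 2·v_{5}  →  sig = [2:2,2]
  {1,5,8}:  v_{1} + v_{5} + v_{8} = 0  →  sig = [3:]
  {1,2,5}:  v_{1} + v_{2} + v_{5} = v_{7}  →  sig = [3:1]
  {1,3,5}:  v_{1} + v_{3} + v_{5} = v_{6}  →  sig = [3:1]
  {3,5,8}:  v_{3} + v_{5} + v_{8} = v_{9}  →  sig = [3:1]
  {3,4,8}:  v_{3} + v_{4} + v_{8} = 2·v_{9}  →  sig = [3:2]

Signatures (|P|; sorted positive RHS coefficients), sorted:
[[2:], [2:1], [2:1], [2:1], [2:1], [2:1], [2:1], [2:1], [2:1], [2:1,1], [2:1,1], [2:1,1], [2:1,2], [2:1,2], [2:2,2], [3:], [3:1], [3:1], [3:1], [3:2]]


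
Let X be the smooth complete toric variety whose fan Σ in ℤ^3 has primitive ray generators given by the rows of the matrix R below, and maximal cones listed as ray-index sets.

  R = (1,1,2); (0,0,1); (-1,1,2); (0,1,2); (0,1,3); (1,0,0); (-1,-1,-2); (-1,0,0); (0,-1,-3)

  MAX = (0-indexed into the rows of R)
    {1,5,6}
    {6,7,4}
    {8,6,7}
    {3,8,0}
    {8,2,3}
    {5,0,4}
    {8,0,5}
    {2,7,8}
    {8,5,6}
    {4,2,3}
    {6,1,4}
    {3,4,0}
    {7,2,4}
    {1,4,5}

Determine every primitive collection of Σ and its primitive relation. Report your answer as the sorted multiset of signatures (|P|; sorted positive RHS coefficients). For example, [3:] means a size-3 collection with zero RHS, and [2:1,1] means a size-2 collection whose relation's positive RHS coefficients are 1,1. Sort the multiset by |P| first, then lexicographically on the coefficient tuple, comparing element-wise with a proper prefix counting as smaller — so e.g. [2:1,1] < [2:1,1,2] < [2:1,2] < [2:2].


Primitive collections (16):

  {0,6}:  v_{0} + v_{6} = 0 — sig = [2:]
  {4,8}:  v_{4} + v_{8} = 0 — sig = [2:]
  {5,7}:  v_{5} + v_{7} = 0 — sig = [2:]
  {0,7}:  v_{0} + v_{7} = v_{3} — sig = [2:1]
  {1,3}:  v_{1} + v_{3} = v_{4} — sig = [2:1]
  {2,5}:  v_{2} + v_{5} = v_{3} — sig = [2:1]
  {3,5}:  v_{3} + v_{5} = v_{0} — sig = [2:1]
  {3,6}:  v_{3} + v_{6} = v_{7} — sig = [2:1]
  {3,7}:  v_{3} + v_{7} = v_{2} — sig = [2:1]
  {0,1}:  v_{0} + v_{1} = v_{4} + v_{5} — sig = [2:1,1]
  {1,2}:  v_{1} + v_{2} = v_{4} + v_{7} — sig = [2:1,1]
  {1,7}:  v_{1} + v_{7} = v_{4} + v_{6} — sig = [2:1,1]
  {1,8}:  v_{1} + v_{8} = v_{5} + v_{6} — sig = [2:1,1]
  {0,2}:  v_{0} + v_{2} = 2·v_{3} — sig = [2:2]
  {2,6}:  v_{2} + v_{6} = 2·v_{7} — sig = [2:2]
  {4,5,6}:  v_{4} + v_{5} + v_{6} = v_{1} — sig = [3:1]

Hence PRS(X_Σ) =
    [2:]
    [2:]
    [2:]
    [2:1]
    [2:1]
    [2:1]
    [2:1]
    [2:1]
    [2:1]
    [2:1,1]
    [2:1,1]
    [2:1,1]
    [2:1,1]
    [2:2]
    [2:2]
    [3:1]


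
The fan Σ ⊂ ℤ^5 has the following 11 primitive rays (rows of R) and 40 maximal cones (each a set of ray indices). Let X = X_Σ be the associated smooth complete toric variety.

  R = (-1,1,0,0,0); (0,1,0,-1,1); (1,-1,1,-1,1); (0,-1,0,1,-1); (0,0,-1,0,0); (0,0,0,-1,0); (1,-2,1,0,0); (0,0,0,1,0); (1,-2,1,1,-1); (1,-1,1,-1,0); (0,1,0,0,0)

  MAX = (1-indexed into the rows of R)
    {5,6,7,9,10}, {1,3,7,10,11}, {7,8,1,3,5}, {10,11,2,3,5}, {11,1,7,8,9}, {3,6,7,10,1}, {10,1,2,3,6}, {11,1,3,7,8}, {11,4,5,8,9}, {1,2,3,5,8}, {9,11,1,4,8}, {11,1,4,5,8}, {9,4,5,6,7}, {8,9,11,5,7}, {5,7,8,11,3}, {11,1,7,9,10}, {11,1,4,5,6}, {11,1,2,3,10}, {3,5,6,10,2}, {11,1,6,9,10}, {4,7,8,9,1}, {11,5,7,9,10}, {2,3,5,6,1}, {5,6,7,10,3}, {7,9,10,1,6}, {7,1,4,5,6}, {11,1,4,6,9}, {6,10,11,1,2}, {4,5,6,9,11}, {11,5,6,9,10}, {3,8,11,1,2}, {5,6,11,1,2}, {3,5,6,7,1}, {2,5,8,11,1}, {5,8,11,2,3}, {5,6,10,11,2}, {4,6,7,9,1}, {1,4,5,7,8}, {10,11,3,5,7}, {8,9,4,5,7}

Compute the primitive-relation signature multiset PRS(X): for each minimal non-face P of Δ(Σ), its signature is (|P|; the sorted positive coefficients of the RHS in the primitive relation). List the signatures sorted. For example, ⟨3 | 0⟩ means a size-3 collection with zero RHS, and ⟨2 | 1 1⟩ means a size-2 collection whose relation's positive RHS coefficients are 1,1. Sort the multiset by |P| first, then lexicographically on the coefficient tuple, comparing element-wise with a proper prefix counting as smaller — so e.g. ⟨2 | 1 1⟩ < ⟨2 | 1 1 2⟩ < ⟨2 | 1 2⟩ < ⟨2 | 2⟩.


The 15 primitive collections of Σ (r=11, n=5):

  P={2,4}:  v_{2} + v_{4} = 0 ; sig = ⟨2 | 0⟩
  P={6,8}:  v_{6} + v_{8} = 0 ; sig = ⟨2 | 0⟩
  P={2,7}:  v_{2} + v_{7} = v_{3} ; sig = ⟨2 | 1⟩
  P={3,4}:  v_{3} + v_{4} = v_{7} ; sig = ⟨2 | 1⟩
  P={2,9}:  v_{2} + v_{9} = v_{7} + v_{11} ; sig = ⟨2 | 1 1⟩
  P={4,10}:  v_{4} + v_{10} = v_{6} + v_{9} ; sig = ⟨2 | 1 1⟩
  P={8,10}:  v_{8} + v_{10} = v_{7} + v_{11} ; sig = ⟨2 | 1 1⟩
  P={3,9}:  v_{3} + v_{9} = 2·v_{7} + v_{11} ; sig = ⟨2 | 1 2⟩
  P={1,5,9}:  v_{1} + v_{5} + v_{9} = v_{4} ; sig = ⟨3 | 1⟩
  P={1,5,10}:  v_{1} + v_{5} + v_{10} = v_{6} ; sig = ⟨3 | 1⟩
  P={4,7,11}:  v_{4} + v_{7} + v_{11} = v_{9} ; sig = ⟨3 | 1⟩
  P={6,7,11}:  v_{6} + v_{7} + v_{11} = v_{10} ; sig = ⟨3 | 1⟩
  P={3,6,11}:  v_{3} + v_{6} + v_{11} = v_{2} + v_{10} ; sig = ⟨3 | 1 1⟩
  P={1,5,7,11}:  v_{1} + v_{5} + v_{7} + v_{11} = 0 ; sig = ⟨4 | 0⟩
  P={1,3,5,11}:  v_{1} + v_{3} + v_{5} + v_{11} = v_{2} ; sig = ⟨4 | 1⟩

so the primitive-relation signature multiset is
    ⟨2 | 0⟩
    ⟨2 | 0⟩
    ⟨2 | 1⟩
    ⟨2 | 1⟩
    ⟨2 | 1 1⟩
    ⟨2 | 1 1⟩
    ⟨2 | 1 1⟩
    ⟨2 | 1 2⟩
    ⟨3 | 1⟩
    ⟨3 | 1⟩
    ⟨3 | 1⟩
    ⟨3 | 1⟩
    ⟨3 | 1 1⟩
    ⟨4 | 0⟩
    ⟨4 | 1⟩


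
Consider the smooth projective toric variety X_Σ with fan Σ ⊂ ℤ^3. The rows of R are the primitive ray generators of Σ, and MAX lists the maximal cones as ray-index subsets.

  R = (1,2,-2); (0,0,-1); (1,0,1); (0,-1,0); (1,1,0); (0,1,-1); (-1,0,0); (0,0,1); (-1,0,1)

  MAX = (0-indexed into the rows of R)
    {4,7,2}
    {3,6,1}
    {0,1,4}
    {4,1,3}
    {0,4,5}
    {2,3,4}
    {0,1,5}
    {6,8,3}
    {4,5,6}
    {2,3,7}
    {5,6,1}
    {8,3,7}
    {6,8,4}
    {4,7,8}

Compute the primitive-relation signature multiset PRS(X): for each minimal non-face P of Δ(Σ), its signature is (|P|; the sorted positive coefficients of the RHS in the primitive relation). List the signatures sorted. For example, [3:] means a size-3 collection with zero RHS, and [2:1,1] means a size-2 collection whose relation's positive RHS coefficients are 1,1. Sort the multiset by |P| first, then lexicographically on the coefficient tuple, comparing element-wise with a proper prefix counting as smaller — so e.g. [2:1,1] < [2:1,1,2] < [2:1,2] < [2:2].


|primitive collections| = 20. Relations:

  • {1,7}:  v_{1} + v_{7} = 0  ⟹  sig = [2:]
  • {1,8}:  v_{1} + v_{8} = v_{6}  ⟹  sig = [2:1]
  • {2,5}:  v_{2} + v_{5} = v_{4}  ⟹  sig = [2:1]
  • {2,6}:  v_{2} + v_{6} = v_{7}  ⟹  sig = [2:1]
  • {3,5}:  v_{3} + v_{5} = v_{1}  ⟹  sig = [2:1]
  • {6,7}:  v_{6} + v_{7} = v_{8}  ⟹  sig = [2:1]
  • {0,7}:  v_{0} + v_{7} = v_{4} + v_{5}  ⟹  sig = [2:1,1]
  • {1,2}:  v_{1} + v_{2} = v_{3} + v_{4}  ⟹  sig = [2:1,1]
  • {5,7}:  v_{5} + v_{7} = v_{4} + v_{6}  ⟹  sig = [2:1,1]
  • {0,8}:  v_{0} + v_{8} = v_{4} + v_{5} + v_{6}  ⟹  sig = [2:1,1,1]
  • {0,2}:  v_{0} + v_{2} = v_{1} + 2·v_{4}  ⟹  sig = [2:1,2]
  • {0,3}:  v_{0} + v_{3} = 2·v_{1} + v_{4}  ⟹  sig = [2:1,2]
  • {5,8}:  v_{5} + v_{8} = v_{4} + 2·v_{6}  ⟹  sig = [2:1,2]
  • {0,6}:  v_{0} + v_{6} = 2·v_{5}  ⟹  sig = [2:2]
  • {2,8}:  v_{2} + v_{8} = 2·v_{7}  ⟹  sig = [2:2]
  • {3,4,6}:  v_{3} + v_{4} + v_{6} = 0  ⟹  sig = [3:]
  • {1,4,5}:  v_{1} + v_{4} + v_{5} = v_{0}  ⟹  sig = [3:1]
  • {1,4,6}:  v_{1} + v_{4} + v_{6} = v_{5}  ⟹  sig = [3:1]
  • {3,4,7}:  v_{3} + v_{4} + v_{7} = v_{2}  ⟹  sig = [3:1]
  • {3,4,8}:  v_{3} + v_{4} + v_{8} = v_{7}  ⟹  sig = [3:1]

Sorted signature multiset PRS(X):
{ [2:],  [2:1] ×5,  [2:1,1] ×3,  [2:1,1,1],  [2:1,2] ×3,  [2:2] ×2,  [3:],  [3:1] ×4 }


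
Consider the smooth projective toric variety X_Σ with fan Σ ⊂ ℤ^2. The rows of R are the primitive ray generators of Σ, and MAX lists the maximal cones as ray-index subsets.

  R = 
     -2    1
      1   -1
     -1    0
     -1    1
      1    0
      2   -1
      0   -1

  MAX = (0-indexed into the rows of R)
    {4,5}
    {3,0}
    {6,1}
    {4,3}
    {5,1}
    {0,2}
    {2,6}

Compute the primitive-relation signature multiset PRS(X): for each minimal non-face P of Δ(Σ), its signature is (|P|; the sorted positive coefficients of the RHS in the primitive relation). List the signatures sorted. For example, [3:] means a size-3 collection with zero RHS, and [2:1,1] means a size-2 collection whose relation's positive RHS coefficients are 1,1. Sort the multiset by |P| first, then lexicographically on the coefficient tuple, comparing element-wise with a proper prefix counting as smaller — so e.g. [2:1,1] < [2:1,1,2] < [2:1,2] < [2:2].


The 14 primitive collections of Σ (r=7, n=2):

  P={0,5}:  v_{0} + v_{5} = 0  ⇒ sig = [2:]
  P={1,3}:  v_{1} + v_{3} = 0  ⇒ sig = [2:]
  P={2,4}:  v_{2} + v_{4} = 0  ⇒ sig = [2:]
  P={0,1}:  v_{0} + v_{1} = v_{2}  ⇒ sig = [2:1]
  P={0,4}:  v_{0} + v_{4} = v_{3}  ⇒ sig = [2:1]
  P={1,2}:  v_{1} + v_{2} = v_{6}  ⇒ sig = [2:1]
  P={1,4}:  v_{1} + v_{4} = v_{5}  ⇒ sig = [2:1]
  P={2,3}:  v_{2} + v_{3} = v_{0}  ⇒ sig = [2:1]
  P={2,5}:  v_{2} + v_{5} = v_{1}  ⇒ sig = [2:1]
  P={3,5}:  v_{3} + v_{5} = v_{4}  ⇒ sig = [2:1]
  P={3,6}:  v_{3} + v_{6} = v_{2}  ⇒ sig = [2:1]
  P={4,6}:  v_{4} + v_{6} = v_{1}  ⇒ sig = [2:1]
  P={0,6}:  v_{0} + v_{6} = 2·v_{2}  ⇒ sig = [2:2]
  P={5,6}:  v_{5} + v_{6} = 2·v_{1}  ⇒ sig = [2:2]

so the primitive-relation signature multiset is
    [2:]
    [2:]
    [2:]
    [2:1]
    [2:1]
    [2:1]
    [2:1]
    [2:1]
    [2:1]
    [2:1]
    [2:1]
    [2:1]
    [2:2]
    [2:2]


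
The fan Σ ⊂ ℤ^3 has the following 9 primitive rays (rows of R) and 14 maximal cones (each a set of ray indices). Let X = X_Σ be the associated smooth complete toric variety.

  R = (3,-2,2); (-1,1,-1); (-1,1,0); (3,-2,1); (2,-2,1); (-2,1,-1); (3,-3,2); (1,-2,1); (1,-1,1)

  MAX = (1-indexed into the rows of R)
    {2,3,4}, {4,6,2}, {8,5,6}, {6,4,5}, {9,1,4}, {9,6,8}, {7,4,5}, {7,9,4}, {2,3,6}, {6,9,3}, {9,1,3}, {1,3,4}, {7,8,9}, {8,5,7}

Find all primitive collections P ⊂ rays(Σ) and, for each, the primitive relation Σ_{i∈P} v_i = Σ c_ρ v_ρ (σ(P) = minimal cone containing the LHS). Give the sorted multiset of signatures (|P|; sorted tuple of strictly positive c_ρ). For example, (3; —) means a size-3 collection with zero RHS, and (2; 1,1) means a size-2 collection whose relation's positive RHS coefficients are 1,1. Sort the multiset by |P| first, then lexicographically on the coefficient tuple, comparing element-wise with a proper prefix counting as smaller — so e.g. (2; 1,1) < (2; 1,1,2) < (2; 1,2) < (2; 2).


Σ has 18 primitive collections:

  P={2,9}:  v_{2} + v_{9} = 0  ⇒ sig = (2; —)
  P={1,6}:  v_{1} + v_{6} = v_{9}  ⇒ sig = (2; 1)
  P={2,7}:  v_{2} + v_{7} = v_{5}  ⇒ sig = (2; 1)
  P={3,5}:  v_{3} + v_{5} = v_{9}  ⇒ sig = (2; 1)
  P={5,9}:  v_{5} + v_{9} = v_{7}  ⇒ sig = (2; 1)
  P={6,7}:  v_{6} + v_{7} = v_{8}  ⇒ sig = (2; 1)
  P={1,2}:  v_{1} + v_{2} = v_{3} + v_{4}  ⇒ sig = (2; 1,1)
  P={1,8}:  v_{1} + v_{8} = v_{7} + v_{9}  ⇒ sig = (2; 1,1)
  P={2,5}:  v_{2} + v_{5} = v_{4} + v_{6}  ⇒ sig = (2; 1,1)
  P={2,8}:  v_{2} + v_{8} = v_{5} + v_{6}  ⇒ sig = (2; 1,1)
  P={1,5}:  v_{1} + v_{5} = v_{4} + 2·v_{9}  ⇒ sig = (2; 1,2)
  P={3,8}:  v_{3} + v_{8} = v_{6} + 2·v_{9}  ⇒ sig = (2; 1,2)
  P={1,7}:  v_{1} + v_{7} = v_{4} + 3·v_{9}  ⇒ sig = (2; 1,3)
  P={3,7}:  v_{3} + v_{7} = 2·v_{9}  ⇒ sig = (2; 2)
  P={4,8}:  v_{4} + v_{8} = 2·v_{5}  ⇒ sig = (2; 2)
  P={3,4,6}:  v_{3} + v_{4} + v_{6} = 0  ⇒ sig = (3; —)
  P={3,4,9}:  v_{3} + v_{4} + v_{9} = v_{1}  ⇒ sig = (3; 1)
  P={4,6,9}:  v_{4} + v_{6} + v_{9} = v_{5}  ⇒ sig = (3; 1)

Hence PRS(X_Σ) =
{ (2; —),  (2; 1) ×5,  (2; 1,1) ×4,  (2; 1,2) ×2,  (2; 1,3),  (2; 2) ×2,  (3; —),  (3; 1) ×2 }


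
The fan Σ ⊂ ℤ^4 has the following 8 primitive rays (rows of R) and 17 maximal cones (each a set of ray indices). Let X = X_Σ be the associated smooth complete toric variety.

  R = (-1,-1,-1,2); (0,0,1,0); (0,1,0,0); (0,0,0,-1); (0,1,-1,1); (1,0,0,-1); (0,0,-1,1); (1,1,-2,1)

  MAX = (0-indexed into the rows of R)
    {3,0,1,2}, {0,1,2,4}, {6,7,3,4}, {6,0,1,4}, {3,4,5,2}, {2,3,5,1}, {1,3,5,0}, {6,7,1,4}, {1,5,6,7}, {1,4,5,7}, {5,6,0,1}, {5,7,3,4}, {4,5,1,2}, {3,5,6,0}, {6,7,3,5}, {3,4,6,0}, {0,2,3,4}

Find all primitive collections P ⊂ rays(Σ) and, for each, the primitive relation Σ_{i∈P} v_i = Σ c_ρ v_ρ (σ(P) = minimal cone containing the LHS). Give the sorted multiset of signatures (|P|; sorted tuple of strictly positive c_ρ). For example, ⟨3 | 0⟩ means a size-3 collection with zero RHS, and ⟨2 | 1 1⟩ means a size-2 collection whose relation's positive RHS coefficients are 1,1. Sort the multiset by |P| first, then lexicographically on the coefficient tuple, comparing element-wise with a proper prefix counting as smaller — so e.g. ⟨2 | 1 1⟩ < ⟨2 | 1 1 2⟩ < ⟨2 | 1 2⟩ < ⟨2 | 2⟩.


Δ(Σ) — 8 vertices, 9 min non-faces:

  P={2,6}:  v_{2} + v_{6} = v_{4}  →  sig = ⟨2 | 1⟩
  P={2,7}:  v_{2} + v_{7} = 2·v_{4} + v_{5}  →  sig = ⟨2 | 1 2⟩
  P={0,7}:  v_{0} + v_{7} = 3·v_{6}  →  sig = ⟨2 | 3⟩
  P={1,3,6}:  v_{1} + v_{3} + v_{6} = 0  →  sig = ⟨3 | 0⟩
  P={0,2,5}:  v_{0} + v_{2} + v_{5} = v_{6}  →  sig = ⟨3 | 1⟩
  P={1,3,4}:  v_{1} + v_{3} + v_{4} = v_{2}  →  sig = ⟨3 | 1⟩
  P={4,5,6}:  v_{4} + v_{5} + v_{6} = v_{7}  →  sig = ⟨3 | 1⟩
  P={1,3,7}:  v_{1} + v_{3} + v_{7} = v_{4} + v_{5}  →  sig = ⟨3 | 1 1⟩
  P={0,4,5}:  v_{0} + v_{4} + v_{5} = 2·v_{6}  →  sig = ⟨3 | 2⟩

Sorted signature multiset PRS(X):
    |P|=2: 3 collections, coeffs (1), (1,2), (3)
    |P|=3: 6 collections, coeffs (), (1), (1), (1), (1,1), (2)


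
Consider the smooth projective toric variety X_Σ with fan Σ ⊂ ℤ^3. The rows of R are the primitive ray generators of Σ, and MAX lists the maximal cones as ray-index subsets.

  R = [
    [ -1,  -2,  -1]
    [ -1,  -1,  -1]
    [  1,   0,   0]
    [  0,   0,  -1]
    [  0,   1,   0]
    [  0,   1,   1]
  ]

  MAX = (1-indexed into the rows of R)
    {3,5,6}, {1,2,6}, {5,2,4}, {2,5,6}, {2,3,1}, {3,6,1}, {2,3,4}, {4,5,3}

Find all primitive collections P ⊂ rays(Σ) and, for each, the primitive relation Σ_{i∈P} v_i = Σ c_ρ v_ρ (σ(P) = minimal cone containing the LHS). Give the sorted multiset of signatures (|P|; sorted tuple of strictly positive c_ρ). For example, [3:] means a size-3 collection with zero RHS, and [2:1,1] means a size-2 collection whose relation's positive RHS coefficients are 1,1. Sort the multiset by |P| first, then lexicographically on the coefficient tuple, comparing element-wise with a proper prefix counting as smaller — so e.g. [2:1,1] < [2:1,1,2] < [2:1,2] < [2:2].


Minimal non-faces — 5 found among 6 rays, 8 max cones:

  P = {1,5}:  v_{1} + v_{5} = v_{2}  ⟹  sig = [2:1]
  P = {4,6}:  v_{4} + v_{6} = v_{5}  ⟹  sig = [2:1]
  P = {1,4}:  v_{1} + v_{4} = 2·v_{2} + v_{3}  ⟹  sig = [2:1,2]
  P = {2,3,6}:  v_{2} + v_{3} + v_{6} = 0  ⟹  sig = [3:]
  P = {2,3,5}:  v_{2} + v_{3} + v_{5} = v_{4}  ⟹  sig = [3:1]

Signatures (|P|; sorted positive RHS coefficients), sorted:
    |P|=2: 3 collections, coeffs (1), (1), (1,2)
    |P|=3: 2 collections, coeffs (), (1)


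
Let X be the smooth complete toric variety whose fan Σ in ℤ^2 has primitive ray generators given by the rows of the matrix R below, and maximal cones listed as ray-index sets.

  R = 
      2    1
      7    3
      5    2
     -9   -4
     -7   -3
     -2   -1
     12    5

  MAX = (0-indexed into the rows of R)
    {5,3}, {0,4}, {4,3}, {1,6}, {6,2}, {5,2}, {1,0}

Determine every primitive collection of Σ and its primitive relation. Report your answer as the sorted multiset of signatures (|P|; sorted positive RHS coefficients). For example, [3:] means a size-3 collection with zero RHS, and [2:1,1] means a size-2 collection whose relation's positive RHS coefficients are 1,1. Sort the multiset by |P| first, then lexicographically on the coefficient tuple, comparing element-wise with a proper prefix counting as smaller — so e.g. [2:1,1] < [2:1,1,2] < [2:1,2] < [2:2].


|primitive collections| = 14. Relations:

  P={0,5}:  v_{0} + v_{5} = 0  ⇒ sig = [2:]
  P={1,4}:  v_{1} + v_{4} = 0  ⇒ sig = [2:]
  P={0,2}:  v_{0} + v_{2} = v_{1}  ⇒ sig = [2:1]
  P={0,3}:  v_{0} + v_{3} = v_{4}  ⇒ sig = [2:1]
  P={1,2}:  v_{1} + v_{2} = v_{6}  ⇒ sig = [2:1]
  P={1,3}:  v_{1} + v_{3} = v_{5}  ⇒ sig = [2:1]
  P={1,5}:  v_{1} + v_{5} = v_{2}  ⇒ sig = [2:1]
  P={2,4}:  v_{2} + v_{4} = v_{5}  ⇒ sig = [2:1]
  P={4,5}:  v_{4} + v_{5} = v_{3}  ⇒ sig = [2:1]
  P={4,6}:  v_{4} + v_{6} = v_{2}  ⇒ sig = [2:1]
  P={3,6}:  v_{3} + v_{6} = v_{2} + v_{5}  ⇒ sig = [2:1,1]
  P={0,6}:  v_{0} + v_{6} = 2·v_{1}  ⇒ sig = [2:2]
  P={2,3}:  v_{2} + v_{3} = 2·v_{5}  ⇒ sig = [2:2]
  P={5,6}:  v_{5} + v_{6} = 2·v_{2}  ⇒ sig = [2:2]

Signatures (|P|; sorted positive RHS coefficients), sorted:
{ [2:] ×2,  [2:1] ×8,  [2:1,1],  [2:2] ×3 }


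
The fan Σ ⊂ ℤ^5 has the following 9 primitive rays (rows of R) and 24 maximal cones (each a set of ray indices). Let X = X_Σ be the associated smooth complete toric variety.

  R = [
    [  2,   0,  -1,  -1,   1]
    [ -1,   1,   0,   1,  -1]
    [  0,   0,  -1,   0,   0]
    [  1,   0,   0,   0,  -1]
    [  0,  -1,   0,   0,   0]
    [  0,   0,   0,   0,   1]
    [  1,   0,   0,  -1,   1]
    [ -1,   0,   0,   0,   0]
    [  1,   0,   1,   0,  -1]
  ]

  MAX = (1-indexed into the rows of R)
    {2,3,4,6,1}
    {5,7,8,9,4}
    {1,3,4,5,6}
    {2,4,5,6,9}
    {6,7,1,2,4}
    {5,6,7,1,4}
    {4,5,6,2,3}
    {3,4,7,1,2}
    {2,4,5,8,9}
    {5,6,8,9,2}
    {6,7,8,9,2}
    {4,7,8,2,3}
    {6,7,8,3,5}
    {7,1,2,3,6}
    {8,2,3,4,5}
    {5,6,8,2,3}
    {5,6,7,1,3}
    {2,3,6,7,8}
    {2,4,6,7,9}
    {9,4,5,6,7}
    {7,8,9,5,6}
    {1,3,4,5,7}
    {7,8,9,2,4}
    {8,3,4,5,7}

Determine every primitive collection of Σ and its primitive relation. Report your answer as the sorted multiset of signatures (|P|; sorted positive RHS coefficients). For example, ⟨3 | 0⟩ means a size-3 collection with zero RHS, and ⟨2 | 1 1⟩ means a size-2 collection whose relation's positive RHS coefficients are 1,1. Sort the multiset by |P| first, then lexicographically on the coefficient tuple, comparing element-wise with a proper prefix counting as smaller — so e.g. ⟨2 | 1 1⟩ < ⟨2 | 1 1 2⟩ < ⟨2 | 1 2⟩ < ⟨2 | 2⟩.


|primitive collections| = 7. Relations:

  {3,9}:  v_{3} + v_{9} = v_{4} — sig = ⟨2 | 1⟩
  {1,8}:  v_{1} + v_{8} = v_{3} + v_{7} — sig = ⟨2 | 1 1⟩
  {1,9}:  v_{1} + v_{9} = 2·v_{4} + v_{6} + v_{7} — sig = ⟨2 | 1 1 2⟩
  {2,5,7}:  v_{2} + v_{5} + v_{7} = 0 — sig = ⟨3 | 0⟩
  {4,6,8}:  v_{4} + v_{6} + v_{8} = 0 — sig = ⟨3 | 0⟩
  {1,2,5}:  v_{1} + v_{2} + v_{5} = v_{3} + v_{4} + v_{6} — sig = ⟨3 | 1 1 1⟩
  {3,4,6,7}:  v_{3} + v_{4} + v_{6} + v_{7} = v_{1} — sig = ⟨4 | 1⟩

Sorted signature multiset PRS(X):
    ⟨2 | 1⟩
    ⟨2 | 1 1⟩
    ⟨2 | 1 1 2⟩
    ⟨3 | 0⟩
    ⟨3 | 0⟩
    ⟨3 | 1 1 1⟩
    ⟨4 | 1⟩


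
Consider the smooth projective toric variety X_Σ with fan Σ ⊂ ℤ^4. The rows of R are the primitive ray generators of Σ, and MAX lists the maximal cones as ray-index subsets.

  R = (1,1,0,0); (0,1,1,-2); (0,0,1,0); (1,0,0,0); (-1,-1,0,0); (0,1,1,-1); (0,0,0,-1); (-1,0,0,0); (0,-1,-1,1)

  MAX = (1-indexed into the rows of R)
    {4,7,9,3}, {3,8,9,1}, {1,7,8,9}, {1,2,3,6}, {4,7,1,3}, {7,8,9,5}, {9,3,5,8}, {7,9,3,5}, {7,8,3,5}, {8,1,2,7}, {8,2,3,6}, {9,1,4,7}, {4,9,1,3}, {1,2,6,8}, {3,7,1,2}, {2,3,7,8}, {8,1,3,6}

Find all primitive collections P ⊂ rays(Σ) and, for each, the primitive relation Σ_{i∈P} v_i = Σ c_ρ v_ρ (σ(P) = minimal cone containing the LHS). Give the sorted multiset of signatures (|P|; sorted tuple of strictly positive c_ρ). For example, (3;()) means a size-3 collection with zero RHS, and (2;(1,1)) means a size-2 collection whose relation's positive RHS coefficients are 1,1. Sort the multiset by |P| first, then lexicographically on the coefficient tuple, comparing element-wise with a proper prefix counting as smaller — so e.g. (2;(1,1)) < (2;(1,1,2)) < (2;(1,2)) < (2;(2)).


Primitive collections (14):

  • {1,5}:  v_{1} + v_{5} = 0 ; sig = (2;())
  • {4,8}:  v_{4} + v_{8} = 0 ; sig = (2;())
  • {6,9}:  v_{6} + v_{9} = 0 ; sig = (2;())
  • {2,9}:  v_{2} + v_{9} = v_{7} ; sig = (2;(1))
  • {6,7}:  v_{6} + v_{7} = v_{2} ; sig = (2;(1))
  • {4,5}:  v_{4} + v_{5} = v_{3} + v_{7} + v_{9} ; sig = (2;(1,1,1))
  • {4,6}:  v_{4} + v_{6} = v_{1} + v_{3} + v_{7} ; sig = (2;(1,1,1))
  • {5,6}:  v_{5} + v_{6} = v_{3} + v_{7} + v_{8} ; sig = (2;(1,1,1))
  • {2,4}:  v_{2} + v_{4} = v_{1} + v_{3} + 2·v_{7} ; sig = (2;(1,1,2))
  • {2,5}:  v_{2} + v_{5} = v_{3} + 2·v_{7} + v_{8} ; sig = (2;(1,1,2))
  • {1,3,7,8}:  v_{1} + v_{3} + v_{7} + v_{8} = v_{6} ; sig = (4;(1))
  • {1,3,7,9}:  v_{1} + v_{3} + v_{7} + v_{9} = v_{4} ; sig = (4;(1))
  • {3,7,8,9}:  v_{3} + v_{7} + v_{8} + v_{9} = v_{5} ; sig = (4;(1))
  • {1,2,3,8}:  v_{1} + v_{2} + v_{3} + v_{8} = 2·v_{6} ; sig = (4;(2))

so the primitive-relation signature multiset is
    |P|=2: 10 collections, coeffs (), (), (), (1), (1), (1,1,1), (1,1,1), (1,1,1), (1,1,2), (1,1,2)
    |P|=4: 4 collections, coeffs (1), (1), (1), (2)


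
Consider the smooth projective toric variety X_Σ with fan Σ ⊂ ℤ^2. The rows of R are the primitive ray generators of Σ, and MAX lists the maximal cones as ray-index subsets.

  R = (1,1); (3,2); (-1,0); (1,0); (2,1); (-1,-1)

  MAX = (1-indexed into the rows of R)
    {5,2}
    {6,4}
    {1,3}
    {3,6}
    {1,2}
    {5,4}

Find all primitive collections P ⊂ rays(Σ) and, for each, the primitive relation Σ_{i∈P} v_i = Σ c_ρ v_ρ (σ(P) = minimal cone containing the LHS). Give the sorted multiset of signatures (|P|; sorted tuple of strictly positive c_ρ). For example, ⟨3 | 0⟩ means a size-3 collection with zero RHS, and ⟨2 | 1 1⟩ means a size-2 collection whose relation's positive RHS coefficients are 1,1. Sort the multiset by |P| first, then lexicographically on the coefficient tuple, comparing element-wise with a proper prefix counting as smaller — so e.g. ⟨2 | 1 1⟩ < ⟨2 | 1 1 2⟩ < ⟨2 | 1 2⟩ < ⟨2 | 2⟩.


Primitive collections (9):

  P = {1,6}:  v_{1} + v_{6} = 0  →  sig = ⟨2 | 0⟩
  P = {3,4}:  v_{3} + v_{4} = 0  →  sig = ⟨2 | 0⟩
  P = {1,4}:  v_{1} + v_{4} = v_{5}  →  sig = ⟨2 | 1⟩
  P = {1,5}:  v_{1} + v_{5} = v_{2}  →  sig = ⟨2 | 1⟩
  P = {2,6}:  v_{2} + v_{6} = v_{5}  →  sig = ⟨2 | 1⟩
  P = {3,5}:  v_{3} + v_{5} = v_{1}  →  sig = ⟨2 | 1⟩
  P = {5,6}:  v_{5} + v_{6} = v_{4}  →  sig = ⟨2 | 1⟩
  P = {2,3}:  v_{2} + v_{3} = 2·v_{1}  →  sig = ⟨2 | 2⟩
  P = {2,4}:  v_{2} + v_{4} = 2·v_{5}  →  sig = ⟨2 | 2⟩

Sorted signature multiset PRS(X):
    |P|=2: 9 collections, coeffs (), (), (1), (1), (1), (1), (1), (2), (2)


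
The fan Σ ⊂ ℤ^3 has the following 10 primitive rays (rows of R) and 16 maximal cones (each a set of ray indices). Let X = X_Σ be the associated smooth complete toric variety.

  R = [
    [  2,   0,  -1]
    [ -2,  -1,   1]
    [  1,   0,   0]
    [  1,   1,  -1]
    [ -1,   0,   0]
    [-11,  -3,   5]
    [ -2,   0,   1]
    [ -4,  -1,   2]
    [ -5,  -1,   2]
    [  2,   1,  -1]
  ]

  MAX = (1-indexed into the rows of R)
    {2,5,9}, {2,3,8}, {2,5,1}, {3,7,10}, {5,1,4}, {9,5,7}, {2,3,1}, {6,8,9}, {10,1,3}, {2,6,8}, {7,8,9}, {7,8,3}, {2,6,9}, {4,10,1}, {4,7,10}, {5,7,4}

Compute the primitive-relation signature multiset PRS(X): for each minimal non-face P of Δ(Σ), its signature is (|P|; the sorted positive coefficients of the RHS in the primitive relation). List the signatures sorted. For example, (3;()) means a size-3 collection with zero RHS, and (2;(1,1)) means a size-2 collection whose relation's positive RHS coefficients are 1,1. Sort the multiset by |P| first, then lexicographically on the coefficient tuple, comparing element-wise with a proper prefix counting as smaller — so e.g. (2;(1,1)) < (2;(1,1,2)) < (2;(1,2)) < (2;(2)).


The 22 primitive collections of Σ (r=10, n=3):

  P = {1,7}:  v_{1} + v_{7} = 0  so sig = (2;())
  P = {2,10}:  v_{2} + v_{10} = 0  so sig = (2;())
  P = {3,5}:  v_{3} + v_{5} = 0  so sig = (2;())
  P = {1,8}:  v_{1} + v_{8} = v_{2}  so sig = (2;(1))
  P = {2,4}:  v_{2} + v_{4} = v_{5}  so sig = (2;(1))
  P = {2,7}:  v_{2} + v_{7} = v_{8}  so sig = (2;(1))
  P = {3,4}:  v_{3} + v_{4} = v_{10}  so sig = (2;(1))
  P = {3,9}:  v_{3} + v_{9} = v_{8}  so sig = (2;(1))
  P = {5,8}:  v_{5} + v_{8} = v_{9}  so sig = (2;(1))
  P = {5,10}:  v_{5} + v_{10} = v_{4}  so sig = (2;(1))
  P = {8,10}:  v_{8} + v_{10} = v_{7}  so sig = (2;(1))
  P = {1,9}:  v_{1} + v_{9} = v_{2} + v_{5}  so sig = (2;(1,1))
  P = {4,8}:  v_{4} + v_{8} = v_{5} + v_{7}  so sig = (2;(1,1))
  P = {6,10}:  v_{6} + v_{10} = v_{8} + v_{9}  so sig = (2;(1,1))
  P = {9,10}:  v_{9} + v_{10} = v_{5} + v_{7}  so sig = (2;(1,1))
  P = {1,6}:  v_{1} + v_{6} = 2·v_{2} + v_{9}  so sig = (2;(1,2))
  P = {3,6}:  v_{3} + v_{6} = v_{2} + 2·v_{8}  so sig = (2;(1,2))
  P = {4,9}:  v_{4} + v_{9} = 2·v_{5} + v_{7}  so sig = (2;(1,2))
  P = {5,6}:  v_{5} + v_{6} = v_{2} + 2·v_{9}  so sig = (2;(1,2))
  P = {6,7}:  v_{6} + v_{7} = 2·v_{8} + v_{9}  so sig = (2;(1,2))
  P = {4,6}:  v_{4} + v_{6} = 2·v_{9}  so sig = (2;(2))
  P = {2,8,9}:  v_{2} + v_{8} + v_{9} = v_{6}  so sig = (3;(1))

Hence PRS(X_Σ) =
    (2;())
    (2;())
    (2;())
    (2;(1))
    (2;(1))
    (2;(1))
    (2;(1))
    (2;(1))
    (2;(1))
    (2;(1))
    (2;(1))
    (2;(1,1))
    (2;(1,1))
    (2;(1,1))
    (2;(1,1))
    (2;(1,2))
    (2;(1,2))
    (2;(1,2))
    (2;(1,2))
    (2;(1,2))
    (2;(2))
    (3;(1))


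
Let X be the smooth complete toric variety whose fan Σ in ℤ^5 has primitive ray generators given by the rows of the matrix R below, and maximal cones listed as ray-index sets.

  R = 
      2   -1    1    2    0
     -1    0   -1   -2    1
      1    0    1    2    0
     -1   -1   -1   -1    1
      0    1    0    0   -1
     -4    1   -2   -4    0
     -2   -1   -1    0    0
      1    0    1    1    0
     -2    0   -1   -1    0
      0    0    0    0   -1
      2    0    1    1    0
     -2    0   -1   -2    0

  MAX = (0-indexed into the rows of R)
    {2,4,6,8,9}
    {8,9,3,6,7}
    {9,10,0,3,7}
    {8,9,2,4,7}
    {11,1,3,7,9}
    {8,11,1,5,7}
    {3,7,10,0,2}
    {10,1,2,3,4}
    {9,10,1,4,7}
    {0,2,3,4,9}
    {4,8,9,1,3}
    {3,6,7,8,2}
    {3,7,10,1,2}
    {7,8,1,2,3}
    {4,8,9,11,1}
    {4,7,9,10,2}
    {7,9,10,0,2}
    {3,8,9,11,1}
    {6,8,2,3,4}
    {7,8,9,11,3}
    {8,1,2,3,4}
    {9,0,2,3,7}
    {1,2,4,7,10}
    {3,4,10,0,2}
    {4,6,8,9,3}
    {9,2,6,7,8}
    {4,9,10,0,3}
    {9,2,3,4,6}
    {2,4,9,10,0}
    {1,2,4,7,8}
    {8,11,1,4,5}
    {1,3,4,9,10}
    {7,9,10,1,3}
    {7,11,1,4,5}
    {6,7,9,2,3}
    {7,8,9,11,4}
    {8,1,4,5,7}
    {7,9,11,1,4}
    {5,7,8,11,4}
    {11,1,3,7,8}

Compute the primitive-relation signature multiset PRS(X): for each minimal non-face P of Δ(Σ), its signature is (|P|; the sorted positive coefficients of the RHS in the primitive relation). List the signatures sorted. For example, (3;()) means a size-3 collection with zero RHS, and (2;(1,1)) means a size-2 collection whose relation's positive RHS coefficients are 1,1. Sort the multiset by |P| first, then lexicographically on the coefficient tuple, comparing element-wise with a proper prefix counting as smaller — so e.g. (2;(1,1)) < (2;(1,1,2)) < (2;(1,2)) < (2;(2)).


25 collections generate NE(X_Σ); each relation:

  P = {8,10}:  v_{8} + v_{10} = 0 — sig = (2;())
  P = {0,5}:  v_{0} + v_{5} = v_{11} — sig = (2;(1))
  P = {0,1}:  v_{0} + v_{1} = v_{3} + v_{10} — sig = (2;(1,1))
  P = {1,6}:  v_{1} + v_{6} = v_{3} + v_{8} — sig = (2;(1,1))
  P = {2,11}:  v_{2} + v_{11} = v_{7} + v_{8} — sig = (2;(1,1))
  P = {0,8}:  v_{0} + v_{8} = v_{2} + v_{3} + v_{9} — sig = (2;(1,1,1))
  P = {0,11}:  v_{0} + v_{11} = v_{3} + v_{7} + v_{9} — sig = (2;(1,1,1))
  P = {3,5}:  v_{3} + v_{5} = v_{1} + v_{8} + v_{11} — sig = (2;(1,1,1))
  P = {6,10}:  v_{6} + v_{10} = v_{2} + v_{3} + v_{9} — sig = (2;(1,1,1))
  P = {10,11}:  v_{10} + v_{11} = v_{1} + v_{7} + v_{9} — sig = (2;(1,1,1))
  P = {5,10}:  v_{5} + v_{10} = v_{1} + v_{4} + v_{7} + v_{11} — sig = (2;(1,1,1,1))
  P = {6,11}:  v_{6} + v_{11} = v_{3} + v_{7} + 2·v_{8} + v_{9} — sig = (2;(1,1,1,2))
  P = {2,5}:  v_{2} + v_{5} = v_{1} + v_{4} + 2·v_{7} + 2·v_{8} — sig = (2;(1,1,2,2))
  P = {5,6}:  v_{5} + v_{6} = 2·v_{8} + v_{11} — sig = (2;(1,2))
  P = {5,9}:  v_{5} + v_{9} = v_{4} + 2·v_{11} — sig = (2;(1,2))
  P = {0,6}:  v_{0} + v_{6} = 2·v_{2} + 2·v_{3} + 2·v_{9} — sig = (2;(2,2,2))
  P = {1,2,9}:  v_{1} + v_{2} + v_{9} = 0 — sig = (3;())
  P = {3,4,7}:  v_{3} + v_{4} + v_{7} = 0 — sig = (3;())
  P = {0,4,7}:  v_{0} + v_{4} + v_{7} = v_{2} + v_{9} + v_{10} — sig = (3;(1,1,1))
  P = {3,4,11}:  v_{3} + v_{4} + v_{11} = v_{1} + v_{8} + v_{9} — sig = (3;(1,1,1))
  P = {4,6,7}:  v_{4} + v_{6} + v_{7} = v_{2} + v_{8} + v_{9} — sig = (3;(1,1,1))
  P = {1,7,8,9}:  v_{1} + v_{7} + v_{8} + v_{9} = v_{11} — sig = (4;(1))
  P = {2,3,8,9}:  v_{2} + v_{3} + v_{8} + v_{9} = v_{6} — sig = (4;(1))
  P = {2,3,9,10}:  v_{2} + v_{3} + v_{9} + v_{10} = v_{0} — sig = (4;(1))
  P = {1,4,7,8,11}:  v_{1} + v_{4} + v_{7} + v_{8} + v_{11} = v_{5} — sig = (5;(1))

so the primitive-relation signature multiset is
{ (2;()),  (2;(1)),  (2;(1,1)) ×3,  (2;(1,1,1)) ×5,  (2;(1,1,1,1)),  (2;(1,1,1,2)),  (2;(1,1,2,2)),  (2;(1,2)) ×2,  (2;(2,2,2)),  (3;()) ×2,  (3;(1,1,1)) ×3,  (4;(1)) ×3,  (5;(1)) }


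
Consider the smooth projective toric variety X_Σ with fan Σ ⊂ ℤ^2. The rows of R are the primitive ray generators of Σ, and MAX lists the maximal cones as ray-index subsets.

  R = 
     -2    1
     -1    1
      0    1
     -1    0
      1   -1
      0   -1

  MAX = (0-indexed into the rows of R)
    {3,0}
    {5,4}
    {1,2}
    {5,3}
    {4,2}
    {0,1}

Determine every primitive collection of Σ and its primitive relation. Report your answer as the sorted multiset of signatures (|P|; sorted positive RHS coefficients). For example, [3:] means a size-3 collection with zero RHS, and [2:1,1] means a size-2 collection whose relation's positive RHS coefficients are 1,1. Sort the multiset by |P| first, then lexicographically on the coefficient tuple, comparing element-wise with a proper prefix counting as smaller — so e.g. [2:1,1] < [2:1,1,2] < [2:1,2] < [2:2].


Σ has 9 primitive collections:

  P={1,4}:  v_{1} + v_{4} = 0 — sig = [2:]
  P={2,5}:  v_{2} + v_{5} = 0 — sig = [2:]
  P={0,4}:  v_{0} + v_{4} = v_{3} — sig = [2:1]
  P={1,3}:  v_{1} + v_{3} = v_{0} — sig = [2:1]
  P={1,5}:  v_{1} + v_{5} = v_{3} — sig = [2:1]
  P={2,3}:  v_{2} + v_{3} = v_{1} — sig = [2:1]
  P={3,4}:  v_{3} + v_{4} = v_{5} — sig = [2:1]
  P={0,2}:  v_{0} + v_{2} = 2·v_{1} — sig = [2:2]
  P={0,5}:  v_{0} + v_{5} = 2·v_{3} — sig = [2:2]

Signatures (|P|; sorted positive RHS coefficients), sorted:
    [2:]
    [2:]
    [2:1]
    [2:1]
    [2:1]
    [2:1]
    [2:1]
    [2:2]
    [2:2]


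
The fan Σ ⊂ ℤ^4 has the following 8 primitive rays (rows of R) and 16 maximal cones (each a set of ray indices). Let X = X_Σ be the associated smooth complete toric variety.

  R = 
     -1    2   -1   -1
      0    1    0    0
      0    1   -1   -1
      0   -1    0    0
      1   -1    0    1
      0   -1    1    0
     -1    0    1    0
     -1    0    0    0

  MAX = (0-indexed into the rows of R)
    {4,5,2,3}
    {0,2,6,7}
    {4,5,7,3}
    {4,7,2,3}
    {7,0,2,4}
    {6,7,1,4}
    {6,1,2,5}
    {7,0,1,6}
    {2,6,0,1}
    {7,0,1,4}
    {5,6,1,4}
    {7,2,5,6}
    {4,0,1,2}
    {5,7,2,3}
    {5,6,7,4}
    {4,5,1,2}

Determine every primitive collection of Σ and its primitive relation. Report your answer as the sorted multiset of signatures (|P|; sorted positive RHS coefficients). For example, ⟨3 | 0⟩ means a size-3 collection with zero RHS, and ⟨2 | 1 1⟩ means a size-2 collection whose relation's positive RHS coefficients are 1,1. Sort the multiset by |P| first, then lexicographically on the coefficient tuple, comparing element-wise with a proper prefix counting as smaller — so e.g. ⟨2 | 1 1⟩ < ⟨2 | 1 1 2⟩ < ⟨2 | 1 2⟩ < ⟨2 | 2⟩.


Σ has 9 primitive collections:

  P={1,3}:  v_{1} + v_{3} = 0  ⇒ sig = ⟨2 | 0⟩
  P={0,3}:  v_{0} + v_{3} = v_{2} + v_{7}  ⇒ sig = ⟨2 | 1 1⟩
  P={0,5}:  v_{0} + v_{5} = v_{2} + v_{6}  ⇒ sig = ⟨2 | 1 1⟩
  P={3,6}:  v_{3} + v_{6} = v_{5} + v_{7}  ⇒ sig = ⟨2 | 1 1⟩
  P={2,4,6}:  v_{2} + v_{4} + v_{6} = 0  ⇒ sig = ⟨3 | 0⟩
  P={1,2,7}:  v_{1} + v_{2} + v_{7} = v_{0}  ⇒ sig = ⟨3 | 1⟩
  P={1,5,7}:  v_{1} + v_{5} + v_{7} = v_{6}  ⇒ sig = ⟨3 | 1⟩
  P={0,4,6}:  v_{0} + v_{4} + v_{6} = v_{1} + v_{7}  ⇒ sig = ⟨3 | 1 1⟩
  P={2,4,5,7}:  v_{2} + v_{4} + v_{5} + v_{7} = v_{3}  ⇒ sig = ⟨4 | 1⟩

Signatures (|P|; sorted positive RHS coefficients), sorted:
{ ⟨2 | 0⟩,  ⟨2 | 1 1⟩ ×3,  ⟨3 | 0⟩,  ⟨3 | 1⟩ ×2,  ⟨3 | 1 1⟩,  ⟨4 | 1⟩ }


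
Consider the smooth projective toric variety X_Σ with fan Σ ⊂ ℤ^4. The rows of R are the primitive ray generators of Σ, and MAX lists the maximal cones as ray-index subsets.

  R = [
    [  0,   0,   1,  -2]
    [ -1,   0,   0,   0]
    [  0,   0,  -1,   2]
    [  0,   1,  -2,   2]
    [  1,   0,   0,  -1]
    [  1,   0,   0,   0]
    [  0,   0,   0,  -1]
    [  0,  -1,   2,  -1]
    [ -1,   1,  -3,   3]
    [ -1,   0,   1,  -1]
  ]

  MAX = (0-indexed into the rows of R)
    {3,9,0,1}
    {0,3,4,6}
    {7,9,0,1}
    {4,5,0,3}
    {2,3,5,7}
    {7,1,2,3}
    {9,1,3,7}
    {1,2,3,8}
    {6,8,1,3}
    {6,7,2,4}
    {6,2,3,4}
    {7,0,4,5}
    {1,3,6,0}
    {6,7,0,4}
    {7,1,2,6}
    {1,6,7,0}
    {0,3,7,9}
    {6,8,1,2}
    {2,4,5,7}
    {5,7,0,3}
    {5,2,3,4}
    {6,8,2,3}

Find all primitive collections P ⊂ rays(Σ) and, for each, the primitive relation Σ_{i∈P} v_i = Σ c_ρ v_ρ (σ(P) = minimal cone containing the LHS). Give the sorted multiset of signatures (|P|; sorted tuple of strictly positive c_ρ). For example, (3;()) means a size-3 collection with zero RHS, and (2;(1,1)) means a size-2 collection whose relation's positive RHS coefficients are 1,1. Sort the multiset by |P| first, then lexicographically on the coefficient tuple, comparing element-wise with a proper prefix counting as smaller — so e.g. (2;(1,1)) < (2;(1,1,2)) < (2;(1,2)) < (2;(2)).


17 collections generate NE(X_Σ); each relation:

  P={0,2}:  v_{0} + v_{2} = 0 — sig = (2;())
  P={1,5}:  v_{1} + v_{5} = 0 — sig = (2;())
  P={1,4}:  v_{1} + v_{4} = v_{6} — sig = (2;(1))
  P={4,9}:  v_{4} + v_{9} = v_{0} — sig = (2;(1))
  P={5,6}:  v_{5} + v_{6} = v_{4} — sig = (2;(1))
  P={6,9}:  v_{6} + v_{9} = v_{0} + v_{1} — sig = (2;(1,1))
  P={7,8}:  v_{7} + v_{8} = v_{1} + v_{2} — sig = (2;(1,1))
  P={0,8}:  v_{0} + v_{8} = v_{1} + v_{3} + v_{6} — sig = (2;(1,1,1))
  P={2,9}:  v_{2} + v_{9} = v_{1} + v_{3} + v_{7} — sig = (2;(1,1,1))
  P={5,8}:  v_{5} + v_{8} = v_{2} + v_{3} + v_{6} — sig = (2;(1,1,1))
  P={5,9}:  v_{5} + v_{9} = v_{0} + v_{3} + v_{7} — sig = (2;(1,1,1))
  P={4,8}:  v_{4} + v_{8} = v_{2} + v_{3} + 2·v_{6} — sig = (2;(1,1,2))
  P={8,9}:  v_{8} + v_{9} = 2·v_{1} + v_{3} — sig = (2;(1,2))
  P={3,6,7}:  v_{3} + v_{6} + v_{7} = 0 — sig = (3;())
  P={3,4,7}:  v_{3} + v_{4} + v_{7} = v_{5} — sig = (3;(1))
  P={0,1,3,7}:  v_{0} + v_{1} + v_{3} + v_{7} = v_{9} — sig = (4;(1))
  P={1,2,3,6}:  v_{1} + v_{2} + v_{3} + v_{6} = v_{8} — sig = (4;(1))

Signatures (|P|; sorted positive RHS coefficients), sorted:
[(2;()), (2;()), (2;(1)), (2;(1)), (2;(1)), (2;(1,1)), (2;(1,1)), (2;(1,1,1)), (2;(1,1,1)), (2;(1,1,1)), (2;(1,1,1)), (2;(1,1,2)), (2;(1,2)), (3;()), (3;(1)), (4;(1)), (4;(1))]
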